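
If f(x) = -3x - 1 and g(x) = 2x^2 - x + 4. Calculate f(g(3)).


-58


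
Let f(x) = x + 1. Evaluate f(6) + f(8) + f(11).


f(6) = 7
f(8) = 9
f(11) = 12
Sum = 28

28


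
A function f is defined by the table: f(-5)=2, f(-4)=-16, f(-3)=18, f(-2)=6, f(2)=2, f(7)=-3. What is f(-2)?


Reading from the table at x = -2

6


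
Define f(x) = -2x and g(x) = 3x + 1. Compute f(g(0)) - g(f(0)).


f(g(0)) = -2
g(f(0)) = 1
Difference = -3

-3


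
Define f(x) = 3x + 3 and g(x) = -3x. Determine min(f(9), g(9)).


f(9) = 30
g(9) = -27
min = -27

-27


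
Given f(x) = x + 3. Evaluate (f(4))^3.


343


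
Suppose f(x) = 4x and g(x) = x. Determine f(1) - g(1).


f(1) = 4
g(1) = 1
Difference = 3

3


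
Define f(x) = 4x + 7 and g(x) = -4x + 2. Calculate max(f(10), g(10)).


f(10) = 47
g(10) = -38
max = 47

47


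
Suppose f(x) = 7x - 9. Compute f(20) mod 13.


f(20) = 131
131 mod 13 = 1

1


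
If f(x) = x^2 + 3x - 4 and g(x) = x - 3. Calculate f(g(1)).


g(1) = -2
f(-2) = 1*(-2)^2 + 3*(-2) - 4 = -6

-6


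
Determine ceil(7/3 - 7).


7/3 = 2.3333
2.3333 - 7 = -4.6667
ceil(-4.6667) = -4

-4


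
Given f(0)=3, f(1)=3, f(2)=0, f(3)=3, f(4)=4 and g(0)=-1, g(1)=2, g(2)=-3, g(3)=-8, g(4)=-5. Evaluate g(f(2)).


f(2) = 0
g(0) = -1

-1


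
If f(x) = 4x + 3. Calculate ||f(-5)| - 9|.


f(-5) = -17
|-17| = 17
|17 - 9| = 8

8


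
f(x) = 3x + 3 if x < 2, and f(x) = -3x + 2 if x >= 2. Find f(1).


6


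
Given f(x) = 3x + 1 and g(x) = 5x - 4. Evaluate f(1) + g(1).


f(1) = 4
g(1) = 1
Sum = 5

5


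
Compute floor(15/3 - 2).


3


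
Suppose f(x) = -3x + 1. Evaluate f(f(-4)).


f(-4) = 13
f(13) = -38

-38


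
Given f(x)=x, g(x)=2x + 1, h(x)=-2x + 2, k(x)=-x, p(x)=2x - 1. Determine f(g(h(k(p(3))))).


p(3) = 5
k(5) = -5
h(-5) = 12
g(12) = 25
f(25) = 25

25


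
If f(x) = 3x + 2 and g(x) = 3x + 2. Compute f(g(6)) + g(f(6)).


f(g(6)) = 62
g(f(6)) = 62
Sum = 124

124


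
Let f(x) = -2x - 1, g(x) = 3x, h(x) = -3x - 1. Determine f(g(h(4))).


77


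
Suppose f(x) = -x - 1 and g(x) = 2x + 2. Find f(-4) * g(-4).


-18


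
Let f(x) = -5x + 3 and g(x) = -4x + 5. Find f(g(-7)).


g(-7) = 33
f(33) = -162

-162


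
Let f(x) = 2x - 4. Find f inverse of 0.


Solve 2x - 4 = 0
x = (0 + 4) / 2 = 2

2


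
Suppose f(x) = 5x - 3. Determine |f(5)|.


f(5) = 22
|22| = 22

22


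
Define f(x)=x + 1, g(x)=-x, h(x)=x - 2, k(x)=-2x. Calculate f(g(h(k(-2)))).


k(-2) = 4
h(4) = 2
g(2) = -2
f(-2) = -1

-1


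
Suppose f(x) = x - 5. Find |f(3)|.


f(3) = -2
|-2| = 2

2


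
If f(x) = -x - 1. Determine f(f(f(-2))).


f(-2) = 1
f(1) = -2
f(-2) = 1

1


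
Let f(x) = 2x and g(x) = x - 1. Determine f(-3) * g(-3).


f(-3) = -6
g(-3) = -4
Product = 24

24


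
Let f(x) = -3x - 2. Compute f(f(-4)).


f(-4) = 10
f(10) = -32

-32


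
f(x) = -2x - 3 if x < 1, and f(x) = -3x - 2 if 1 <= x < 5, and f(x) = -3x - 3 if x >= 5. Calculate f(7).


7 satisfies x >= 5
f(7) = -24

-24


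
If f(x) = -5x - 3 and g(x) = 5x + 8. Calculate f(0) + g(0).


f(0) = -3
g(0) = 8
Sum = 5

5


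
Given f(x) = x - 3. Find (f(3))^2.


f(3) = 0
(0)^2 = 0

0


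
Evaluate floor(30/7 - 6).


30/7 = 4.2857
4.2857 - 6 = -1.7143
floor(-1.7143) = -2

-2


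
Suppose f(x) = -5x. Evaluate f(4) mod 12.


f(4) = -20
-20 mod 12 = 4

4


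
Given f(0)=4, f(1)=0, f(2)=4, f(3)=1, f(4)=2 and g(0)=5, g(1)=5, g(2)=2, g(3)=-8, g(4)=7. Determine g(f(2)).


7


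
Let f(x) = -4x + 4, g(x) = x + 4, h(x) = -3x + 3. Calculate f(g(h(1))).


h(1) = 0
g(0) = 4
f(4) = -12

-12


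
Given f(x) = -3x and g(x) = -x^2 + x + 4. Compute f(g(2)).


g(2) = 2
f(2) = -6

-6


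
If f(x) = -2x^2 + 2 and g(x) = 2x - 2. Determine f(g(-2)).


g(-2) = -6
f(-6) = (-2)*(-6)^2 + 2 = -70

-70


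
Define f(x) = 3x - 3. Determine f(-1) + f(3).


f(-1) = -6
f(3) = 6
Sum = 0

0


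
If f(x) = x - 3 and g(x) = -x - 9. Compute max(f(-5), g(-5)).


f(-5) = -8
g(-5) = -4
max = -4

-4


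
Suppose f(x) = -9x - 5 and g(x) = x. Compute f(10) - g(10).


f(10) = -95
g(10) = 10
Difference = -105

-105


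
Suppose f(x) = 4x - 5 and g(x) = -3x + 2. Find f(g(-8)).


99


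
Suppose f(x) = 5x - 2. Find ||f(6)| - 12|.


f(6) = 28
|28| = 28
|28 - 12| = 16

16


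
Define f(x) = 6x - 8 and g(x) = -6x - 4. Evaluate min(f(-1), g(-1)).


-14


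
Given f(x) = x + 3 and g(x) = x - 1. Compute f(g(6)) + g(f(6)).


f(g(6)) = 8
g(f(6)) = 8
Sum = 16

16


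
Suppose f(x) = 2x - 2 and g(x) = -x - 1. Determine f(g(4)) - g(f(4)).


-5


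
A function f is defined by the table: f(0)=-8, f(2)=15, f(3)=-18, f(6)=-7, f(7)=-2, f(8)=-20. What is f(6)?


Reading from the table at x = 6

-7


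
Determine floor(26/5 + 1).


26/5 = 5.2
5.2 + 1 = 6.2
floor(6.2) = 6

6


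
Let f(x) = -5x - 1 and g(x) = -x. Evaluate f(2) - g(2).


f(2) = -11
g(2) = -2
Difference = -9

-9


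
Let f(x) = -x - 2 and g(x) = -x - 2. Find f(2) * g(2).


f(2) = -4
g(2) = -4
Product = 16

16


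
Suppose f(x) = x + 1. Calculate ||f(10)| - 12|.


f(10) = 11
|11| = 11
|11 - 12| = 1

1


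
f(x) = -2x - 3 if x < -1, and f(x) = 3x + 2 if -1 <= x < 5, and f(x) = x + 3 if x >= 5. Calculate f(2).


2 satisfies -1 <= x < 5
f(2) = 8

8


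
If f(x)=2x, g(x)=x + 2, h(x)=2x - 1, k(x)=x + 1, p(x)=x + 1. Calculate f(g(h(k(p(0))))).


p(0) = 1
k(1) = 2
h(2) = 3
g(3) = 5
f(5) = 10

10


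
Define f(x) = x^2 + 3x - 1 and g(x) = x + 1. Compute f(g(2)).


17


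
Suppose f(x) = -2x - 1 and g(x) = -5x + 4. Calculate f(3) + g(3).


f(3) = -7
g(3) = -11
Sum = -18

-18


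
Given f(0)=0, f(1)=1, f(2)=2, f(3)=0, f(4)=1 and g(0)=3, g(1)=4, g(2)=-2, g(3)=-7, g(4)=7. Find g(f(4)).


f(4) = 1
g(1) = 4

4


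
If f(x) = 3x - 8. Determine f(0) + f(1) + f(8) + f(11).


f(0) = -8
f(1) = -5
f(8) = 16
f(11) = 25
Sum = 28

28


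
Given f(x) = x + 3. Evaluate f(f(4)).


f(4) = 7
f(7) = 10

10


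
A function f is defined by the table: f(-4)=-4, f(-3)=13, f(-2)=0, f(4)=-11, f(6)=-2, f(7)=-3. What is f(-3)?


Reading from the table at x = -3

13


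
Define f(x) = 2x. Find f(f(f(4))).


f(4) = 8
f(8) = 16
f(16) = 32

32


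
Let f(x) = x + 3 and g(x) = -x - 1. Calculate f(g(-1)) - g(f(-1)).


f(g(-1)) = 3
g(f(-1)) = -3
Difference = 6

6


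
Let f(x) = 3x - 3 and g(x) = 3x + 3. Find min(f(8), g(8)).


f(8) = 21
g(8) = 27
min = 21

21


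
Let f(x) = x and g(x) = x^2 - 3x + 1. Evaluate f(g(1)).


g(1) = -1
f(-1) = -1

-1


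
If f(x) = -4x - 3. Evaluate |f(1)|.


f(1) = -7
|-7| = 7

7


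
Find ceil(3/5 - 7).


3/5 = 0.6
0.6 - 7 = -6.4
ceil(-6.4) = -6

-6


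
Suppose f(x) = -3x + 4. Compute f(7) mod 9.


f(7) = -17
-17 mod 9 = 1

1


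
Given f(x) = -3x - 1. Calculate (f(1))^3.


f(1) = -4
(-4)^3 = -64

-64


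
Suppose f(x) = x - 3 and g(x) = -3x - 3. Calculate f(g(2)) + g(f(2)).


f(g(2)) = -12
g(f(2)) = 0
Sum = -12

-12


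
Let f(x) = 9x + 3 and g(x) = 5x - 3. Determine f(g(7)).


g(7) = 32
f(32) = 291

291


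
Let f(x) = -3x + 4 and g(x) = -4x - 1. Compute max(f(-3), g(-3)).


f(-3) = 13
g(-3) = 11
max = 13

13


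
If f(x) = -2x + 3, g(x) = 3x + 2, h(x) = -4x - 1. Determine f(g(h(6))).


h(6) = -25
g(-25) = -73
f(-73) = 149

149


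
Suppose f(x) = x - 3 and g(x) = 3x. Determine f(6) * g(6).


f(6) = 3
g(6) = 18
Product = 54

54


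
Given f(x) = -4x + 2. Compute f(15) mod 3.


f(15) = -58
-58 mod 3 = 2

2


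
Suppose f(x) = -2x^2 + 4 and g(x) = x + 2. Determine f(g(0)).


g(0) = 2
f(2) = (-2)*(2)^2 + 4 = -4

-4


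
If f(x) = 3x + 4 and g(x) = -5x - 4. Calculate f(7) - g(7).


f(7) = 25
g(7) = -39
Difference = 64

64


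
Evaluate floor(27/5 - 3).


27/5 = 5.4
5.4 - 3 = 2.4
floor(2.4) = 2

2


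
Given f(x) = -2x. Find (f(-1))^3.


f(-1) = 2
(2)^3 = 8

8


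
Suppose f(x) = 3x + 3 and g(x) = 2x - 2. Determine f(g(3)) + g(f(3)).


37


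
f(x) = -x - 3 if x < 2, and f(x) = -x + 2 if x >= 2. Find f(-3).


-3 satisfies x < 2
f(-3) = 0

0


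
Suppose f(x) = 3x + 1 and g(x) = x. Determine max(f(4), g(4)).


f(4) = 13
g(4) = 4
max = 13

13


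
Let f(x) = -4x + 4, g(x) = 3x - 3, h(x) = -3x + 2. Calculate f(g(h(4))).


136


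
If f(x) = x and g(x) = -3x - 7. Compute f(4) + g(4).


f(4) = 4
g(4) = -19
Sum = -15

-15


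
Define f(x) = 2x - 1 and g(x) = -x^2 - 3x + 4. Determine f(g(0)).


7


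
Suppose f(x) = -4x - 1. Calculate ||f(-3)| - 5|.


f(-3) = 11
|11| = 11
|11 - 5| = 6

6


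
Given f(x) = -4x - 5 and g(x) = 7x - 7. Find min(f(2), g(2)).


f(2) = -13
g(2) = 7
min = -13

-13


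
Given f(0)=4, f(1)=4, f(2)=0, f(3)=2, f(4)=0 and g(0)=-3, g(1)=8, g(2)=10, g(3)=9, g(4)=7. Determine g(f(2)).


-3


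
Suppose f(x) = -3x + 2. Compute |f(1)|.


f(1) = -1
|-1| = 1

1


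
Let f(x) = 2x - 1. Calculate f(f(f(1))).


f(1) = 1
f(1) = 1
f(1) = 1

1


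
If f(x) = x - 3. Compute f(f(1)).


f(1) = -2
f(-2) = -5

-5


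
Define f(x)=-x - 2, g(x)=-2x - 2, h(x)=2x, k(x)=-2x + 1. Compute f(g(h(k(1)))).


k(1) = -1
h(-1) = -2
g(-2) = 2
f(2) = -4

-4


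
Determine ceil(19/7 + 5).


19/7 = 2.7143
2.7143 + 5 = 7.7143
ceil(7.7143) = 8

8


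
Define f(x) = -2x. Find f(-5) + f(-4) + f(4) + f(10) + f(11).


f(-5) = 10
f(-4) = 8
f(4) = -8
f(10) = -20
f(11) = -22
Sum = -32

-32


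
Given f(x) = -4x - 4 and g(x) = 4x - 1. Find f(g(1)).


g(1) = 3
f(3) = -16

-16


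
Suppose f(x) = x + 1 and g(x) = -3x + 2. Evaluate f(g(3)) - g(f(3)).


f(g(3)) = -6
g(f(3)) = -10
Difference = 4

4


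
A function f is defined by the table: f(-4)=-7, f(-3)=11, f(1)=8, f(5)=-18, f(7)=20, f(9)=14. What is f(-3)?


Reading from the table at x = -3

11


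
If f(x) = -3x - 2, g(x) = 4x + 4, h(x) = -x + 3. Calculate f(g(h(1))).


-38


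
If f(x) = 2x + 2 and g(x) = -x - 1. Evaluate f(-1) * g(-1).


f(-1) = 0
g(-1) = 0
Product = 0

0


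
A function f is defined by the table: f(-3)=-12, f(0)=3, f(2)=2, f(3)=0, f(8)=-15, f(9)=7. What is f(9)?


Reading from the table at x = 9

7


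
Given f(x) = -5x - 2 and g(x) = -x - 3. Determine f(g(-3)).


g(-3) = 0
f(0) = -2

-2


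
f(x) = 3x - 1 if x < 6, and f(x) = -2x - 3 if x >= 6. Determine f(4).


4 satisfies x < 6
f(4) = 11

11


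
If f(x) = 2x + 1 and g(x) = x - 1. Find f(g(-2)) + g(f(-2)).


-9


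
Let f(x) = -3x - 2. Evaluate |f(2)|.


f(2) = -8
|-8| = 8

8


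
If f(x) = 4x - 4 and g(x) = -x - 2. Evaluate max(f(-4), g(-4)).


f(-4) = -20
g(-4) = 2
max = 2

2


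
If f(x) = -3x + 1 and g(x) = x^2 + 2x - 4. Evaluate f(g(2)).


g(2) = 4
f(4) = -11

-11


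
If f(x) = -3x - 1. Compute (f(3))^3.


-1000


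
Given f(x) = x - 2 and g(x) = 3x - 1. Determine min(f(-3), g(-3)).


f(-3) = -5
g(-3) = -10
min = -10

-10


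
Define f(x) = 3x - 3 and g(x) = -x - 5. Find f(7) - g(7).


f(7) = 18
g(7) = -12
Difference = 30

30


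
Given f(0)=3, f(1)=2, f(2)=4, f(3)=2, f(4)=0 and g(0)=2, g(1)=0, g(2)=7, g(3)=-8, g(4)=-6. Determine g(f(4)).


f(4) = 0
g(0) = 2

2


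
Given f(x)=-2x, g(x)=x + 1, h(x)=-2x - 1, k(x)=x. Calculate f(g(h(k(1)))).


k(1) = 1
h(1) = -3
g(-3) = -2
f(-2) = 4

4


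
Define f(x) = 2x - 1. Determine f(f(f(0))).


-7


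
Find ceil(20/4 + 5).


20/4 = 5
5 + 5 = 10
ceil(10) = 10

10


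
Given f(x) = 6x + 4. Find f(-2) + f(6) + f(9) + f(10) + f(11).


f(-2) = -8
f(6) = 40
f(9) = 58
f(10) = 64
f(11) = 70
Sum = 224

224


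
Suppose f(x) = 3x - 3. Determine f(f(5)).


33


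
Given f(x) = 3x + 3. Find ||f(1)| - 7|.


f(1) = 6
|6| = 6
|6 - 7| = 1

1


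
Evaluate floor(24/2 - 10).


24/2 = 12
12 - 10 = 2
floor(2) = 2

2


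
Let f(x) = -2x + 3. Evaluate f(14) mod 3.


f(14) = -25
-25 mod 3 = 2

2


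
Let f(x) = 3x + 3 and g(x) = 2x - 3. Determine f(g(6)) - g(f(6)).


f(g(6)) = 30
g(f(6)) = 39
Difference = -9

-9


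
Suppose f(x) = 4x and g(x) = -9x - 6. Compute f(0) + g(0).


f(0) = 0
g(0) = -6
Sum = -6

-6


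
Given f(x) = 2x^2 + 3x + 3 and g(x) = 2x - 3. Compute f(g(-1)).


38


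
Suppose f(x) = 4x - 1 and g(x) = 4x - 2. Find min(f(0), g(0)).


f(0) = -1
g(0) = -2
min = -2

-2


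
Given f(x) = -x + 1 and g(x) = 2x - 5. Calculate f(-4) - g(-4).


f(-4) = 5
g(-4) = -13
Difference = 18

18


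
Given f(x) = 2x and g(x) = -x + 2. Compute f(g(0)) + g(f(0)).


6


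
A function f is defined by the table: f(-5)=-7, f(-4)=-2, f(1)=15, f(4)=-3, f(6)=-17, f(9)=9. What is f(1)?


Reading from the table at x = 1

15


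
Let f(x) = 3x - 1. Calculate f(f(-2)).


f(-2) = -7
f(-7) = -22

-22


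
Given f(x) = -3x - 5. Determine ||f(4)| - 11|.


6


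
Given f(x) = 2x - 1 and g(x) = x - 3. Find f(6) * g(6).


f(6) = 11
g(6) = 3
Product = 33

33


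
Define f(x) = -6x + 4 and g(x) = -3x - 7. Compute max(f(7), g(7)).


f(7) = -38
g(7) = -28
max = -28

-28


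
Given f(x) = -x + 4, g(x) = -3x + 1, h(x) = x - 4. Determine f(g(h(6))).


9


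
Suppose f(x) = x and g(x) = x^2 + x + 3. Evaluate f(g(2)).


g(2) = 9
f(9) = 9

9


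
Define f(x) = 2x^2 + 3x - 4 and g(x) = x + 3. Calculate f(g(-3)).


-4


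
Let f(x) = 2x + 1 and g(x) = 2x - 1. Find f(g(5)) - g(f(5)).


f(g(5)) = 19
g(f(5)) = 21
Difference = -2

-2


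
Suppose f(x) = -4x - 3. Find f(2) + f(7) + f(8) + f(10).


f(2) = -11
f(7) = -31
f(8) = -35
f(10) = -43
Sum = -120

-120


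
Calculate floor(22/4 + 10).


22/4 = 5.5
5.5 + 10 = 15.5
floor(15.5) = 15

15


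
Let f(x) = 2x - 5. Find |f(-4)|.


f(-4) = -13
|-13| = 13

13


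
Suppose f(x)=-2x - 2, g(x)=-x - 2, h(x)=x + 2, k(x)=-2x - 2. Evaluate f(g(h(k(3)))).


k(3) = -8
h(-8) = -6
g(-6) = 4
f(4) = -10

-10


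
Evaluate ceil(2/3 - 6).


2/3 = 0.6667
0.6667 - 6 = -5.3333
ceil(-5.3333) = -5

-5


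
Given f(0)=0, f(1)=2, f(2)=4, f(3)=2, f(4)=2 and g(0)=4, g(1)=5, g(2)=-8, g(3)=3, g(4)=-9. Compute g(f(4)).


f(4) = 2
g(2) = -8

-8


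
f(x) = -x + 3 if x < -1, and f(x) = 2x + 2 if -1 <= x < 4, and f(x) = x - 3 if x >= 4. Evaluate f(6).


3


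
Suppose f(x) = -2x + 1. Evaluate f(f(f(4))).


f(4) = -7
f(-7) = 15
f(15) = -29

-29


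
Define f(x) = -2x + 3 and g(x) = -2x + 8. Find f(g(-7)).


-41


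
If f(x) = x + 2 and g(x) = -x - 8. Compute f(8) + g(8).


f(8) = 10
g(8) = -16
Sum = -6

-6


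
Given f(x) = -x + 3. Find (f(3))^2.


f(3) = 0
(0)^2 = 0

0


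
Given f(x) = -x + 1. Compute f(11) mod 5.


f(11) = -10
-10 mod 5 = 0

0


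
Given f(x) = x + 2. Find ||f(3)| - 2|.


f(3) = 5
|5| = 5
|5 - 2| = 3

3


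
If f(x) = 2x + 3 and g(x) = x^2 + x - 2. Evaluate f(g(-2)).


g(-2) = 0
f(0) = 3

3


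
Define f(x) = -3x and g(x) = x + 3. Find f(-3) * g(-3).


0


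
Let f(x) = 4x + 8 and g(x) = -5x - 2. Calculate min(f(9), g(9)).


f(9) = 44
g(9) = -47
min = -47

-47


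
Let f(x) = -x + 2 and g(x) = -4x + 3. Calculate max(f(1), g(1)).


f(1) = 1
g(1) = -1
max = 1

1


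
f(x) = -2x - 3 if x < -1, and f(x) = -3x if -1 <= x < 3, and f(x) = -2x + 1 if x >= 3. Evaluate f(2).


2 satisfies -1 <= x < 3
f(2) = -6

-6


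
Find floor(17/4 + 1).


17/4 = 4.25
4.25 + 1 = 5.25
floor(5.25) = 5

5


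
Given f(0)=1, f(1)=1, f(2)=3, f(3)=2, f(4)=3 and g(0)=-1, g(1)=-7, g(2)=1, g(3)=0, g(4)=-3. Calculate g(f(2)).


f(2) = 3
g(3) = 0

0


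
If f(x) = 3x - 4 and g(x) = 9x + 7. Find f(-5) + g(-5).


-57


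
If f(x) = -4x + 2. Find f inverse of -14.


Solve -4x + 2 = -14
x = (-14 - 2) / (-4) = 4

4


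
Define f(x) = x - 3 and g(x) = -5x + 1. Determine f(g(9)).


g(9) = -44
f(-44) = -47

-47


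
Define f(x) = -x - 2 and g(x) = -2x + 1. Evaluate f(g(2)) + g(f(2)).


f(g(2)) = 1
g(f(2)) = 9
Sum = 10

10


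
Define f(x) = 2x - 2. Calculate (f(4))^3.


f(4) = 6
(6)^3 = 216

216


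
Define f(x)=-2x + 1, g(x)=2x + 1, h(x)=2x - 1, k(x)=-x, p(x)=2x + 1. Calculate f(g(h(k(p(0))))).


11


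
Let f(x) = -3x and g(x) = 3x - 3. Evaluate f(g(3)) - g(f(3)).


f(g(3)) = -18
g(f(3)) = -30
Difference = 12

12


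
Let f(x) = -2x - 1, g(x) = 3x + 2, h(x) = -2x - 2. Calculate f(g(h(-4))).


h(-4) = 6
g(6) = 20
f(20) = -41

-41


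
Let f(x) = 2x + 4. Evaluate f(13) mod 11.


f(13) = 30
30 mod 11 = 8

8


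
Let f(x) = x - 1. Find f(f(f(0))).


f(0) = -1
f(-1) = -2
f(-2) = -3

-3


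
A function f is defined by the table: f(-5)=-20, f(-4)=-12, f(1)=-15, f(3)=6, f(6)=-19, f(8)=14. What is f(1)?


Reading from the table at x = 1

-15


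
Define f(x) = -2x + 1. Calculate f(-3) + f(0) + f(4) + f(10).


f(-3) = 7
f(0) = 1
f(4) = -7
f(10) = -19
Sum = -18

-18


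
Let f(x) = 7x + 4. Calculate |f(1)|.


f(1) = 11
|11| = 11

11


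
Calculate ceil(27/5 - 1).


27/5 = 5.4
5.4 - 1 = 4.4
ceil(4.4) = 5

5


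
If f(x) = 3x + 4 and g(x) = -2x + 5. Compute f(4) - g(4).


f(4) = 16
g(4) = -3
Difference = 19

19


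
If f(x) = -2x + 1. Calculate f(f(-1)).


f(-1) = 3
f(3) = -5

-5


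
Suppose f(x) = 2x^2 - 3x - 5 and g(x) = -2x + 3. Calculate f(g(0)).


g(0) = 3
f(3) = 2*(3)^2 - 3*(3) - 5 = 4

4


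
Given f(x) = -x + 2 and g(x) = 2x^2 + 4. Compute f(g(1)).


-4


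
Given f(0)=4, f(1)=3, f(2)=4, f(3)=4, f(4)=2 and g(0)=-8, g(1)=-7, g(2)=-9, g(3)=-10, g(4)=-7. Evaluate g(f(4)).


f(4) = 2
g(2) = -9

-9


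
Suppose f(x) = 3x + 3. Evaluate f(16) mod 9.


f(16) = 51
51 mod 9 = 6

6


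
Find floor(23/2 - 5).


23/2 = 11.5
11.5 - 5 = 6.5
floor(6.5) = 6

6


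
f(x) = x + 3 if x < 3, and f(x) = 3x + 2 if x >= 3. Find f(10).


10 satisfies x >= 3
f(10) = 32

32


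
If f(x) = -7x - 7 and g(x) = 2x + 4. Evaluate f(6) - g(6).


f(6) = -49
g(6) = 16
Difference = -65

-65


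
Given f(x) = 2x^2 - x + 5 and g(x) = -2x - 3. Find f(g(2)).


110


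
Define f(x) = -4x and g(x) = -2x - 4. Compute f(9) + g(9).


f(9) = -36
g(9) = -22
Sum = -58

-58


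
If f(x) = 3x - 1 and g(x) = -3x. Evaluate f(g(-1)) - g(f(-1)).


f(g(-1)) = 8
g(f(-1)) = 12
Difference = -4

-4


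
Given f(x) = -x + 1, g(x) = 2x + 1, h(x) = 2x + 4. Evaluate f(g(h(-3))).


4


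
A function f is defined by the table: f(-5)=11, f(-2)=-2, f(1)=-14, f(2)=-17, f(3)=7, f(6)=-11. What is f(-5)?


Reading from the table at x = -5

11


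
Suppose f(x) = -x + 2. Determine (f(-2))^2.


f(-2) = 4
(4)^2 = 16

16


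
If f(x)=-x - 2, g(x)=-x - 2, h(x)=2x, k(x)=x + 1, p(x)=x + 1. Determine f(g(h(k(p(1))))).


p(1) = 2
k(2) = 3
h(3) = 6
g(6) = -8
f(-8) = 6

6


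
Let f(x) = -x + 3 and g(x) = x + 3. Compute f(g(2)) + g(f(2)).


f(g(2)) = -2
g(f(2)) = 4
Sum = 2

2


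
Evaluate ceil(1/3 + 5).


1/3 = 0.3333
0.3333 + 5 = 5.3333
ceil(5.3333) = 6

6


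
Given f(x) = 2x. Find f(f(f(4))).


f(4) = 8
f(8) = 16
f(16) = 32

32


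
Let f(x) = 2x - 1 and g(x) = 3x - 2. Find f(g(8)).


43


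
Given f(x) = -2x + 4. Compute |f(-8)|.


f(-8) = 20
|20| = 20

20


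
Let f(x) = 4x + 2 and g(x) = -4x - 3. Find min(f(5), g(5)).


f(5) = 22
g(5) = -23
min = -23

-23


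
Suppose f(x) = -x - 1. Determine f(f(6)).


f(6) = -7
f(-7) = 6

6


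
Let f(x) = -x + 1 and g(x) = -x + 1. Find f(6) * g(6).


f(6) = -5
g(6) = -5
Product = 25

25


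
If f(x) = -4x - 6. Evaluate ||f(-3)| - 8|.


f(-3) = 6
|6| = 6
|6 - 8| = 2

2


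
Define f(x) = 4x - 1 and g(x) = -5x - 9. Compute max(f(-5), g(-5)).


f(-5) = -21
g(-5) = 16
max = 16

16


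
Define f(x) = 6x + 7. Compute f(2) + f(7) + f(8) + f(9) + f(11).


f(2) = 19
f(7) = 49
f(8) = 55
f(9) = 61
f(11) = 73
Sum = 257

257


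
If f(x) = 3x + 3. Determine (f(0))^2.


f(0) = 3
(3)^2 = 9

9


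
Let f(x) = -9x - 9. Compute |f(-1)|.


f(-1) = 0
|0| = 0

0


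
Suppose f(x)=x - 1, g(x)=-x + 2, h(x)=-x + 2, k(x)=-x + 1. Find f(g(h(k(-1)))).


1


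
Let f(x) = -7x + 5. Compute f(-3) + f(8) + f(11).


f(-3) = 26
f(8) = -51
f(11) = -72
Sum = -97

-97


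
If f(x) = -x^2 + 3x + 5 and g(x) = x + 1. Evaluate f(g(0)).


g(0) = 1
f(1) = (-1)*(1)^2 + 3*(1) + 5 = 7

7


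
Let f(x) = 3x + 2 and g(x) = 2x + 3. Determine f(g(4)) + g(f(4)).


f(g(4)) = 35
g(f(4)) = 31
Sum = 66

66


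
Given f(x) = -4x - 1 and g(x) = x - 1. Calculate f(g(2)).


g(2) = 1
f(1) = -5

-5


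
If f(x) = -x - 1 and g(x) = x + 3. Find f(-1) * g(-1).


f(-1) = 0
g(-1) = 2
Product = 0

0


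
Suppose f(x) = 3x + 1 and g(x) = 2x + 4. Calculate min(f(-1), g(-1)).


f(-1) = -2
g(-1) = 2
min = -2

-2


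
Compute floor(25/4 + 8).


25/4 = 6.25
6.25 + 8 = 14.25
floor(14.25) = 14

14


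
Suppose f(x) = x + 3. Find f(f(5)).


f(5) = 8
f(8) = 11

11


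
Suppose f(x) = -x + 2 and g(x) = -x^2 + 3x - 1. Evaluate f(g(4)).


g(4) = -5
f(-5) = 7

7


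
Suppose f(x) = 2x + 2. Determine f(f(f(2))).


f(2) = 6
f(6) = 14
f(14) = 30

30


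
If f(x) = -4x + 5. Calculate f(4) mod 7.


f(4) = -11
-11 mod 7 = 3

3


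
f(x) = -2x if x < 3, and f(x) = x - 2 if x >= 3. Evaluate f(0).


0


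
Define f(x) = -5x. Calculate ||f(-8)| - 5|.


f(-8) = 40
|40| = 40
|40 - 5| = 35

35


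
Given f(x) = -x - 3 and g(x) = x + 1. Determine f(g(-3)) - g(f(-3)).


-2


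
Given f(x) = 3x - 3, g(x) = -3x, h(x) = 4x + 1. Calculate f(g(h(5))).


h(5) = 21
g(21) = -63
f(-63) = -192

-192


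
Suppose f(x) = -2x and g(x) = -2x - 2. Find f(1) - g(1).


2


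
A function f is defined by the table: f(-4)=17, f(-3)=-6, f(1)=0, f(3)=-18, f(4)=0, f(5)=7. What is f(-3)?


Reading from the table at x = -3

-6


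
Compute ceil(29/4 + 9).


29/4 = 7.25
7.25 + 9 = 16.25
ceil(16.25) = 17

17


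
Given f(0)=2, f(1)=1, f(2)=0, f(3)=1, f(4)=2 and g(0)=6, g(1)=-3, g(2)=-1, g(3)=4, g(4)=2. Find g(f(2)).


f(2) = 0
g(0) = 6

6


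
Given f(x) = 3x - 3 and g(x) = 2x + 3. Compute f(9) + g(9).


f(9) = 24
g(9) = 21
Sum = 45

45


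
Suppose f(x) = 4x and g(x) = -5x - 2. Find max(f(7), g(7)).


f(7) = 28
g(7) = -37
max = 28

28


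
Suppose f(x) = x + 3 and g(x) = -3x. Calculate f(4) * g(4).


f(4) = 7
g(4) = -12
Product = -84

-84


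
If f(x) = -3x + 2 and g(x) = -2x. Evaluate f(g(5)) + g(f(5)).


58


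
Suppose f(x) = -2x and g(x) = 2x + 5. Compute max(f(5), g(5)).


f(5) = -10
g(5) = 15
max = 15

15


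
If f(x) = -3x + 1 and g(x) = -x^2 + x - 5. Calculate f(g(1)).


g(1) = -5
f(-5) = 16

16


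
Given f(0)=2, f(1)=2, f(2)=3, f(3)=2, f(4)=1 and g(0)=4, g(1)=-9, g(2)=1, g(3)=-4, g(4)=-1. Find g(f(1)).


f(1) = 2
g(2) = 1

1


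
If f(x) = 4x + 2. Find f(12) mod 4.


f(12) = 50
50 mod 4 = 2

2


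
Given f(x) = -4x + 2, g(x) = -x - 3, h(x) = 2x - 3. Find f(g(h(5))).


h(5) = 7
g(7) = -10
f(-10) = 42

42


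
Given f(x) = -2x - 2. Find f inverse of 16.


Solve -2x - 2 = 16
x = (16 + 2) / (-2) = -9

-9


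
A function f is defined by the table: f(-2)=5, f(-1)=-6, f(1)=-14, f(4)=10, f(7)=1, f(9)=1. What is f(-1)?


Reading from the table at x = -1

-6


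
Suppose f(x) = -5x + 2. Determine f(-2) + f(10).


-36


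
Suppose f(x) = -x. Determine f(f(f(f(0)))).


f(0) = 0
f(0) = 0
f(0) = 0
f(0) = 0

0


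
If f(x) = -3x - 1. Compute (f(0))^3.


f(0) = -1
(-1)^3 = -1

-1


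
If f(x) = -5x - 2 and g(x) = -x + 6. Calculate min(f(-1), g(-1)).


3


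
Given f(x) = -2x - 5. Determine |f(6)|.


f(6) = -17
|-17| = 17

17


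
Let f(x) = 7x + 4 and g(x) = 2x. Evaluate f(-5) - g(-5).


f(-5) = -31
g(-5) = -10
Difference = -21

-21


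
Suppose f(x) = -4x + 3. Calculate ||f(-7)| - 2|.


29


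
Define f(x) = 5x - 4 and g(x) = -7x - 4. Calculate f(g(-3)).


g(-3) = 17
f(17) = 81

81


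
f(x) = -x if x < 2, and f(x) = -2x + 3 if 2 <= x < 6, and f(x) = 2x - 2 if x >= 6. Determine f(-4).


-4 satisfies x < 2
f(-4) = 4

4


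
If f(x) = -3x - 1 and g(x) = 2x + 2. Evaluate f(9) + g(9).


f(9) = -28
g(9) = 20
Sum = -8

-8


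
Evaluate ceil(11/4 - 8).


11/4 = 2.75
2.75 - 8 = -5.25
ceil(-5.25) = -5

-5


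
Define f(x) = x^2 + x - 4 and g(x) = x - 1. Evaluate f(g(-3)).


g(-3) = -4
f(-4) = 1*(-4)^2 + 1*(-4) - 4 = 8

8


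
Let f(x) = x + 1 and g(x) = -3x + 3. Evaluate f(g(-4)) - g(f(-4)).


f(g(-4)) = 16
g(f(-4)) = 12
Difference = 4

4


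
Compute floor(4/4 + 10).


4/4 = 1
1 + 10 = 11
floor(11) = 11

11


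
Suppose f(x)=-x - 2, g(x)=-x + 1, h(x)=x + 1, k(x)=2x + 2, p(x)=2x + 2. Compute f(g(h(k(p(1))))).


p(1) = 4
k(4) = 10
h(10) = 11
g(11) = -10
f(-10) = 8

8


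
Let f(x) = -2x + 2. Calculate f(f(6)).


f(6) = -10
f(-10) = 22

22


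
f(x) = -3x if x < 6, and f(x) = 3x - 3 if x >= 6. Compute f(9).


9 satisfies x >= 6
f(9) = 24

24


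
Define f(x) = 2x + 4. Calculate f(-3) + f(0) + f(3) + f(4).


f(-3) = -2
f(0) = 4
f(3) = 10
f(4) = 12
Sum = 24

24


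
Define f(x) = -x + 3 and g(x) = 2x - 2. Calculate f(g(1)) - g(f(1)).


f(g(1)) = 3
g(f(1)) = 2
Difference = 1

1


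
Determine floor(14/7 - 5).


14/7 = 2
2 - 5 = -3
floor(-3) = -3

-3


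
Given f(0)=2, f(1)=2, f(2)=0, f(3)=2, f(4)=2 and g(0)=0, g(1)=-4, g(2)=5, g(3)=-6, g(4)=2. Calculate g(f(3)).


f(3) = 2
g(2) = 5

5


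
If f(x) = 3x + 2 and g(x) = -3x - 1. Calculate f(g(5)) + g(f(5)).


f(g(5)) = -46
g(f(5)) = -52
Sum = -98

-98


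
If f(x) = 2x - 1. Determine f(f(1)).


1


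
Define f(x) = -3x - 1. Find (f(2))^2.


f(2) = -7
(-7)^2 = 49

49


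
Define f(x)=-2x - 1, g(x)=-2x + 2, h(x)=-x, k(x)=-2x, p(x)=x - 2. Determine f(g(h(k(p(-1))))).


-29


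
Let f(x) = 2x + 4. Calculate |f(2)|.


f(2) = 8
|8| = 8

8


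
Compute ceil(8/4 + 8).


8/4 = 2
2 + 8 = 10
ceil(10) = 10

10


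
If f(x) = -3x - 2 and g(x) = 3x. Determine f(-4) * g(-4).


-120


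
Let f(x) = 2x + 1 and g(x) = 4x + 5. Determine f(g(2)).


g(2) = 13
f(13) = 27

27


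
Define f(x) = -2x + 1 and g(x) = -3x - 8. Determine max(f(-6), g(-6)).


f(-6) = 13
g(-6) = 10
max = 13

13


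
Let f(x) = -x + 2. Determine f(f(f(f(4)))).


f(4) = -2
f(-2) = 4
f(4) = -2
f(-2) = 4

4


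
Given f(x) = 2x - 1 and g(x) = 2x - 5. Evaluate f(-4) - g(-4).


f(-4) = -9
g(-4) = -13
Difference = 4

4


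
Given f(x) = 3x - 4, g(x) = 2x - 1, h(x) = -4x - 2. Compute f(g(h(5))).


h(5) = -22
g(-22) = -45
f(-45) = -139

-139


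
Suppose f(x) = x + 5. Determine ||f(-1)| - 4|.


0


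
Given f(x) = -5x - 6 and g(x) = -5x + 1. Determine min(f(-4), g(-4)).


f(-4) = 14
g(-4) = 21
min = 14

14


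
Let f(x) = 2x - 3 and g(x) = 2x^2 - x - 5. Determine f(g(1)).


-11


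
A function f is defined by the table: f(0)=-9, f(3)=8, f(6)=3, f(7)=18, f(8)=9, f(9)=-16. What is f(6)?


Reading from the table at x = 6

3


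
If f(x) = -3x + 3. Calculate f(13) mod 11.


f(13) = -36
-36 mod 11 = 8

8


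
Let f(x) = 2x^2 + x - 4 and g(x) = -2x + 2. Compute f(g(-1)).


g(-1) = 4
f(4) = 2*(4)^2 + 1*(4) - 4 = 32

32


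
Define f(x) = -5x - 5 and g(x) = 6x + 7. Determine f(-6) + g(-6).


f(-6) = 25
g(-6) = -29
Sum = -4

-4


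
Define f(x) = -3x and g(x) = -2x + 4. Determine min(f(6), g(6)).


f(6) = -18
g(6) = -8
min = -18

-18


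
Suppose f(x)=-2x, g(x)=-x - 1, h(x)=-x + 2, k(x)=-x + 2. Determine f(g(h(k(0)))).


k(0) = 2
h(2) = 0
g(0) = -1
f(-1) = 2

2


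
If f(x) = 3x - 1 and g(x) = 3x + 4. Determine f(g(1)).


g(1) = 7
f(7) = 20

20


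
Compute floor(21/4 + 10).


21/4 = 5.25
5.25 + 10 = 15.25
floor(15.25) = 15

15


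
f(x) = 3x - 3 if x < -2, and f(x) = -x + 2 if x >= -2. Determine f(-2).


-2 satisfies x >= -2
f(-2) = 4

4


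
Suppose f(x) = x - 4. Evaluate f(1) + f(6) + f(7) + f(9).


7


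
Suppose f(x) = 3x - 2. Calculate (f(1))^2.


f(1) = 1
(1)^2 = 1

1


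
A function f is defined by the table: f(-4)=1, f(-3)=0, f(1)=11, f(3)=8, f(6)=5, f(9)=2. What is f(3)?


Reading from the table at x = 3

8


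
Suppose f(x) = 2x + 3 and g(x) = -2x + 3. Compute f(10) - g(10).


f(10) = 23
g(10) = -17
Difference = 40

40


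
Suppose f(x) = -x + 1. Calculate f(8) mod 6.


f(8) = -7
-7 mod 6 = 5

5


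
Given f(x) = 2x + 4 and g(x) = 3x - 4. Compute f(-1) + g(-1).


f(-1) = 2
g(-1) = -7
Sum = -5

-5


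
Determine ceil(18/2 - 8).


18/2 = 9
9 - 8 = 1
ceil(1) = 1

1


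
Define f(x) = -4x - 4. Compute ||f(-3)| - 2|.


f(-3) = 8
|8| = 8
|8 - 2| = 6

6


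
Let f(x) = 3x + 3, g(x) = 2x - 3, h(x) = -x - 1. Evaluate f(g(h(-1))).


h(-1) = 0
g(0) = -3
f(-3) = -6

-6


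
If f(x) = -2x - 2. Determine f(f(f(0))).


f(0) = -2
f(-2) = 2
f(2) = -6

-6


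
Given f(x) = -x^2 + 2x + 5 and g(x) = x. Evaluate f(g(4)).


g(4) = 4
f(4) = (-1)*(4)^2 + 2*(4) + 5 = -3

-3


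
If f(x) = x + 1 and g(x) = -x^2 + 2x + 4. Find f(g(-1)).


2


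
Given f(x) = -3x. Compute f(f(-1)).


-9


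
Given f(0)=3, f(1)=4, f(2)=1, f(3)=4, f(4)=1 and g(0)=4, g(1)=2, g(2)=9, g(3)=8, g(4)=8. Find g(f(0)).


f(0) = 3
g(3) = 8

8


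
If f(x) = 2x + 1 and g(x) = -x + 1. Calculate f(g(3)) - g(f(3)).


f(g(3)) = -3
g(f(3)) = -6
Difference = 3

3


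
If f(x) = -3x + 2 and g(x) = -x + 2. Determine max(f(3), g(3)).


-1


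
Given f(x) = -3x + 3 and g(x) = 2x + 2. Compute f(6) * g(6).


f(6) = -15
g(6) = 14
Product = -210

-210


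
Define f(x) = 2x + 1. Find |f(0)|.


1


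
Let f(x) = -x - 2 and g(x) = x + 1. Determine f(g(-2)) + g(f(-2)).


f(g(-2)) = -1
g(f(-2)) = 1
Sum = 0

0


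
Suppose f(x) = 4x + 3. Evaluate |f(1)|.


f(1) = 7
|7| = 7

7


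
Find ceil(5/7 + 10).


5/7 = 0.7143
0.7143 + 10 = 10.7143
ceil(10.7143) = 11

11


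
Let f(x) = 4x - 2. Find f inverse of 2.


Solve 4x - 2 = 2
x = (2 + 2) / 4 = 1

1


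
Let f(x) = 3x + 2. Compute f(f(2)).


f(2) = 8
f(8) = 26

26


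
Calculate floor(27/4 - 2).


27/4 = 6.75
6.75 - 2 = 4.75
floor(4.75) = 4

4


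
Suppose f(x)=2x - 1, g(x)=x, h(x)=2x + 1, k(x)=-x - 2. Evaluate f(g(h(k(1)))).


k(1) = -3
h(-3) = -5
g(-5) = -5
f(-5) = -11

-11


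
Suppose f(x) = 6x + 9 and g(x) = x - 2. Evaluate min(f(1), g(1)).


f(1) = 15
g(1) = -1
min = -1

-1


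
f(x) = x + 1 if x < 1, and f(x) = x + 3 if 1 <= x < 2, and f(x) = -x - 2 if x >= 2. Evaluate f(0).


0 satisfies x < 1
f(0) = 1

1


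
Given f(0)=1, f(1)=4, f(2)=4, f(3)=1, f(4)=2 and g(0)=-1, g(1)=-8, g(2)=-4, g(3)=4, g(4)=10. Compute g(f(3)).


f(3) = 1
g(1) = -8

-8


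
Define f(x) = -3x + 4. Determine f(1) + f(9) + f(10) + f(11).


f(1) = 1
f(9) = -23
f(10) = -26
f(11) = -29
Sum = -77

-77


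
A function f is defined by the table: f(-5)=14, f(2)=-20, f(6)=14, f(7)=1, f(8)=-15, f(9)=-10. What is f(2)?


Reading from the table at x = 2

-20


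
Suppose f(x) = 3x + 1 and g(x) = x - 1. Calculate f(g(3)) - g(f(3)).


f(g(3)) = 7
g(f(3)) = 9
Difference = -2

-2


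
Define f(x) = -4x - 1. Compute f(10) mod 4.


f(10) = -41
-41 mod 4 = 3

3


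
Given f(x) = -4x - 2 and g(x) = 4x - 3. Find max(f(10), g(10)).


f(10) = -42
g(10) = 37
max = 37

37


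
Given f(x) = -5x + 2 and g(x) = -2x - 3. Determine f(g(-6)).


-43


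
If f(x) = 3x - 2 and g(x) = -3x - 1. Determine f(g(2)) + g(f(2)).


f(g(2)) = -23
g(f(2)) = -13
Sum = -36

-36


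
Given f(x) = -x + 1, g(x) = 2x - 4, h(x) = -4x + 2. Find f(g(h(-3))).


-23


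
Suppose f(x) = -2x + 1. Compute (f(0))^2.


f(0) = 1
(1)^2 = 1

1


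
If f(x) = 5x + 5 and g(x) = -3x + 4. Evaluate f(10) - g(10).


f(10) = 55
g(10) = -26
Difference = 81

81


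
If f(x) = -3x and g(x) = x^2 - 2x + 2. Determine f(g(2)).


g(2) = 2
f(2) = -6

-6


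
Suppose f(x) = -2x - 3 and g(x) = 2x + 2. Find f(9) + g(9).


f(9) = -21
g(9) = 20
Sum = -1

-1


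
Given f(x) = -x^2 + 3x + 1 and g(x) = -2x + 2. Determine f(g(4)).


g(4) = -6
f(-6) = (-1)*(-6)^2 + 3*(-6) + 1 = -53

-53


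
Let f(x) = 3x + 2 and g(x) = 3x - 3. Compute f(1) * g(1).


f(1) = 5
g(1) = 0
Product = 0

0


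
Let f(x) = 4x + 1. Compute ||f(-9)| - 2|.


33


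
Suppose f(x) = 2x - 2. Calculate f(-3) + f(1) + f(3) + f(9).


12


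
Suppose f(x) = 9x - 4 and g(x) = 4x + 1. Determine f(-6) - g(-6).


f(-6) = -58
g(-6) = -23
Difference = -35

-35


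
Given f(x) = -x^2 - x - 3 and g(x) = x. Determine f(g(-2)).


-5


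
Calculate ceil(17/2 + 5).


14


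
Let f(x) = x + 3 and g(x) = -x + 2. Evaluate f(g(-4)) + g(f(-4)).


f(g(-4)) = 9
g(f(-4)) = 3
Sum = 12

12


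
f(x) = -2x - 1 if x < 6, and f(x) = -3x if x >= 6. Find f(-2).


-2 satisfies x < 6
f(-2) = 3

3


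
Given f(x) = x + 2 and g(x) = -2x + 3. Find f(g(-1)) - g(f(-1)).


f(g(-1)) = 7
g(f(-1)) = 1
Difference = 6

6


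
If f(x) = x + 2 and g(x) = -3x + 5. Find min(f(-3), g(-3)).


f(-3) = -1
g(-3) = 14
min = -1

-1


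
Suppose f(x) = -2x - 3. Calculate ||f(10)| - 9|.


14


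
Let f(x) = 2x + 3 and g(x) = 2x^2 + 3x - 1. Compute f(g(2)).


g(2) = 13
f(13) = 29

29


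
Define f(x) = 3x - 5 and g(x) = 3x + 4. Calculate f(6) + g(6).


35


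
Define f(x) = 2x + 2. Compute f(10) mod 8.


f(10) = 22
22 mod 8 = 6

6


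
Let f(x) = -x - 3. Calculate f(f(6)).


6


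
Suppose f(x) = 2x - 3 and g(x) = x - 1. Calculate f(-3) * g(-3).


36


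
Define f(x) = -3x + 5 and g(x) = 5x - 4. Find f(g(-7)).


g(-7) = -39
f(-39) = 122

122


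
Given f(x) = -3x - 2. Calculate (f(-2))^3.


f(-2) = 4
(4)^3 = 64

64


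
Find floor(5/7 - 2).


5/7 = 0.7143
0.7143 - 2 = -1.2857
floor(-1.2857) = -2

-2


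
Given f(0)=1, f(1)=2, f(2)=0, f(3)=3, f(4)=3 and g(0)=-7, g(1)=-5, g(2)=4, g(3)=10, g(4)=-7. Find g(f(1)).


f(1) = 2
g(2) = 4

4


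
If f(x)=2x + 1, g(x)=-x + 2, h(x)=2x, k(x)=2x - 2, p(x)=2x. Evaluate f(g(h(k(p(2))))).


p(2) = 4
k(4) = 6
h(6) = 12
g(12) = -10
f(-10) = -19

-19


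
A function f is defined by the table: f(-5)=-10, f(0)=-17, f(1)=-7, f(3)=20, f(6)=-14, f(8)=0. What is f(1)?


Reading from the table at x = 1

-7


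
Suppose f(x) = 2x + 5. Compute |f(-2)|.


f(-2) = 1
|1| = 1

1


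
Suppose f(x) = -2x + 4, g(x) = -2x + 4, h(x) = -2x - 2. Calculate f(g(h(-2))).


h(-2) = 2
g(2) = 0
f(0) = 4

4


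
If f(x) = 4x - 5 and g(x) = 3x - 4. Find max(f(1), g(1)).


f(1) = -1
g(1) = -1
max = -1

-1


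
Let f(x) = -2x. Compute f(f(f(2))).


f(2) = -4
f(-4) = 8
f(8) = -16

-16


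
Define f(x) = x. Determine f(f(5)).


f(5) = 5
f(5) = 5

5


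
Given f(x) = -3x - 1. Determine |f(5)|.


f(5) = -16
|-16| = 16

16


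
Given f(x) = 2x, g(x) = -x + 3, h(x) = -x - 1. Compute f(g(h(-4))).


h(-4) = 3
g(3) = 0
f(0) = 0

0


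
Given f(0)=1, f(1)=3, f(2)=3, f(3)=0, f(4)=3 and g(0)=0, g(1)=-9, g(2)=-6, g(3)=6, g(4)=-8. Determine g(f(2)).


f(2) = 3
g(3) = 6

6


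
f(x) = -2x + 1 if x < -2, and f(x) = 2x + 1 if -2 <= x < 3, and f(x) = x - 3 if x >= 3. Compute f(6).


6 satisfies x >= 3
f(6) = 3

3


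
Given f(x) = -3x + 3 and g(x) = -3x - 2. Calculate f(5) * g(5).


204


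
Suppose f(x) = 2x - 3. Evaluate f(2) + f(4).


f(2) = 1
f(4) = 5
Sum = 6

6


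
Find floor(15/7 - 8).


15/7 = 2.1429
2.1429 - 8 = -5.8571
floor(-5.8571) = -6

-6


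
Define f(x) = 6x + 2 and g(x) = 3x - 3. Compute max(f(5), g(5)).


f(5) = 32
g(5) = 12
max = 32

32


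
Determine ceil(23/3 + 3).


23/3 = 7.6667
7.6667 + 3 = 10.6667
ceil(10.6667) = 11

11


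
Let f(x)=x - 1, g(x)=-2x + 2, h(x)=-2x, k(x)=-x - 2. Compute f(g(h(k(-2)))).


k(-2) = 0
h(0) = 0
g(0) = 2
f(2) = 1

1


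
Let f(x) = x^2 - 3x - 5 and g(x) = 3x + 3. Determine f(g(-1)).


g(-1) = 0
f(0) = 1*(0)^2 - 3*(0) - 5 = -5

-5


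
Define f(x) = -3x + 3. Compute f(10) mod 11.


6


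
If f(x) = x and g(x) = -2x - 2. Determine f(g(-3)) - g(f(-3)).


f(g(-3)) = 4
g(f(-3)) = 4
Difference = 0

0


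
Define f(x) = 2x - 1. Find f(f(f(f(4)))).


f(4) = 7
f(7) = 13
f(13) = 25
f(25) = 49

49


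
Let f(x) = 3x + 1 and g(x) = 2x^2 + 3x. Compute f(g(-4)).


g(-4) = 20
f(20) = 61

61


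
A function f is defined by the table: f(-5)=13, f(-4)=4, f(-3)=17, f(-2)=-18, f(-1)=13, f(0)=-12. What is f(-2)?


Reading from the table at x = -2

-18


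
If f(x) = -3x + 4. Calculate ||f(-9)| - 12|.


19


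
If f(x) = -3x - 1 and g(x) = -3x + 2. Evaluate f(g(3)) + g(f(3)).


f(g(3)) = 20
g(f(3)) = 32
Sum = 52

52


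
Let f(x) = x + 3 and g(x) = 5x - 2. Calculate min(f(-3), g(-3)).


f(-3) = 0
g(-3) = -17
min = -17

-17


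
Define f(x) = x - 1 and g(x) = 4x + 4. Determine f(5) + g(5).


f(5) = 4
g(5) = 24
Sum = 28

28


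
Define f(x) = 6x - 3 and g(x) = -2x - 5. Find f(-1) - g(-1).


-6


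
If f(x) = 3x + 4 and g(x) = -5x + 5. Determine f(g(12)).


g(12) = -55
f(-55) = -161

-161


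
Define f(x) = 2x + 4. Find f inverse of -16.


-10


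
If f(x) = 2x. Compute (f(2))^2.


f(2) = 4
(4)^2 = 16

16


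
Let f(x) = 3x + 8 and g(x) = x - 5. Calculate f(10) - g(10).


33


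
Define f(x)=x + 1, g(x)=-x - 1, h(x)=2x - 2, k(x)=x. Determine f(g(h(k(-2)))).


k(-2) = -2
h(-2) = -6
g(-6) = 5
f(5) = 6

6


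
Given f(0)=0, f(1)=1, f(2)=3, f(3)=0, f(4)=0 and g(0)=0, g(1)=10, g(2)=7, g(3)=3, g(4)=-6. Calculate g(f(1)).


f(1) = 1
g(1) = 10

10


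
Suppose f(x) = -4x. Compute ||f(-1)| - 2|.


2


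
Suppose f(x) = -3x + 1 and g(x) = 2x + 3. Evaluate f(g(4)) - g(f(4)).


f(g(4)) = -32
g(f(4)) = -19
Difference = -13

-13


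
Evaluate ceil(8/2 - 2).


8/2 = 4
4 - 2 = 2
ceil(2) = 2

2


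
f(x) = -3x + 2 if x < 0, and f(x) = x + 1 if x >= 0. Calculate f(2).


3


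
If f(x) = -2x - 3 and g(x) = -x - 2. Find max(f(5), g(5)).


f(5) = -13
g(5) = -7
max = -7

-7


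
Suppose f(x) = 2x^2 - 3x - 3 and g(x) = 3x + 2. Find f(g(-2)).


g(-2) = -4
f(-4) = 2*(-4)^2 - 3*(-4) - 3 = 41

41


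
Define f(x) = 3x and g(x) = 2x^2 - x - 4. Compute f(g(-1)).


g(-1) = -1
f(-1) = -3

-3


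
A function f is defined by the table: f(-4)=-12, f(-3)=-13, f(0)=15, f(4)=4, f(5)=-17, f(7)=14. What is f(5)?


Reading from the table at x = 5

-17


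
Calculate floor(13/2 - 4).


13/2 = 6.5
6.5 - 4 = 2.5
floor(2.5) = 2

2


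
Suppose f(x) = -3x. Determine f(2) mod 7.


f(2) = -6
-6 mod 7 = 1

1
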